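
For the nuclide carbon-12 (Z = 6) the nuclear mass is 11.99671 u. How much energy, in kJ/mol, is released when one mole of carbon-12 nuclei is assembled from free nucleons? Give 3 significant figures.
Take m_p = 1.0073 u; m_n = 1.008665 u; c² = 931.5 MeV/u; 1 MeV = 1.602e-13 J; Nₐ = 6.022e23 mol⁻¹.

8.90e+09 kJ/mol

The nucleus contains 6 protons and 12 − 6 = 6 neutrons.
Mass of separated nucleons = 6(1.0073) + 6(1.008665) = 6.0438 + 6.051990 = 12.095790 u
Mass defect Δm = 12.095790 − 11.99671 = 0.099080 u
Converting to energy: 0.099080 u × 931.5 MeV/u = 92.2930 MeV
Per nucleus in joules: 92.2930 MeV × 1.602e-13 J/MeV = 1.4785e-11 J
Per mole: 1.4785e-11 J × 6.022e23 mol⁻¹ = 8.9035e+12 J/mol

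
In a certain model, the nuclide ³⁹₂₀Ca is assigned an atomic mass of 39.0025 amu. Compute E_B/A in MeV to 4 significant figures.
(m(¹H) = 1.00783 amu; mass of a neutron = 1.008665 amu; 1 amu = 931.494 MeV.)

With 20 protons and 19 neutrons (A = 39):
Total constituent mass: 20 × 1.00783 + 19 × 1.008665 = 39.321235 amu
Δm = 39.321235 − 39.0025 = 0.318735 amu
Converting to energy: 0.318735 amu × 931.494 MeV/amu = 296.900 MeV
Dividing by A = 39 gives 7.613 MeV per nucleon.

7.613 MeV/nucleon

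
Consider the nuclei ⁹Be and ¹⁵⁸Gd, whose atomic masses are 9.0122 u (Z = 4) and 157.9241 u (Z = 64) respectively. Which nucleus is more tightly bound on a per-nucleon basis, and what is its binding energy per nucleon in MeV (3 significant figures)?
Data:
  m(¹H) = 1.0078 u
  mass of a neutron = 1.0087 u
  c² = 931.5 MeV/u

¹⁵⁸Gd; 8.21 MeV/nucleon

⁹Be: Σm = 4(1.0078) + 5(1.0087) = 9.0747 u; Δm = 0.0625 u; E_B = 58.219 MeV; E_B/A = 6.469 MeV
¹⁵⁸Gd: Σm = 64(1.0078) + 94(1.0087) = 159.3170 u; Δm = 1.3929 u; E_B = 1297.5 MeV; E_B/A = 8.212 MeV
¹⁵⁸Gd has the higher binding energy per nucleon, so it is the more tightly bound nucleus.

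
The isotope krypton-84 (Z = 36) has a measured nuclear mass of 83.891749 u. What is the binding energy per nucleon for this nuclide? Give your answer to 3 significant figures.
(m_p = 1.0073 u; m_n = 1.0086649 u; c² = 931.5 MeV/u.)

8.73 MeV/nucleon

Mass of separated nucleons = 36(1.0073) + 48(1.0086649) = 36.2628 + 48.4159152 = 84.6787152 u
Δm = 84.6787152 − 83.891749 = 0.7869662 u
E_B = 0.7869662 × 931.5 = 733.059 MeV
Per nucleon: 733.059 / 84 = 8.727 MeV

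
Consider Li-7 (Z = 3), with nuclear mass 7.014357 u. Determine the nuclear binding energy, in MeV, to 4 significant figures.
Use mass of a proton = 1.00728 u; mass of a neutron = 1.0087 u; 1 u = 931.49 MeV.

Σm = 3·m_p + 4·m_n = 3.02184 + 4.0348 = 7.05664 u
Δm = 7.05664 − 7.014357 = 0.042283 u
Binding energy = Δm·c² = 0.042283 × 931.49 MeV/u = 39.3862 MeV

39.39 MeV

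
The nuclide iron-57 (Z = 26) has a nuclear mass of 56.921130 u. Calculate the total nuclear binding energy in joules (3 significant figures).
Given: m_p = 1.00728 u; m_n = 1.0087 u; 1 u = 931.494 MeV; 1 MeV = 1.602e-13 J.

The nucleus contains 26 protons and 57 − 26 = 31 neutrons.
Mass of separated nucleons = 26(1.00728) + 31(1.0087) = 26.18928 + 31.2697 = 57.45898 u
Δm = 57.45898 − 56.921130 = 0.537850 u
Converting to energy: 0.537850 u × 931.494 MeV/u = 501.004 MeV
In joules: 501.004 MeV × 1.602e-13 J/MeV = 8.0261e-11 J

8.03e-11 J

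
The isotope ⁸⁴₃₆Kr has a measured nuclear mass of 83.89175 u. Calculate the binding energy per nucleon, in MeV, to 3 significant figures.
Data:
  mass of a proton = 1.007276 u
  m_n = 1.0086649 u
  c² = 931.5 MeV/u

8.72 MeV/nucleon

Mass of separated nucleons = 36(1.007276) + 48(1.0086649) = 36.261936 + 48.4159152 = 84.6778512 u
The mass defect is 84.6778512 − 83.89175 = 0.7861012 u.
E_B = 0.7861012 × 931.5 = 732.253 MeV
Per nucleon: 732.253 / 84 = 8.717 MeV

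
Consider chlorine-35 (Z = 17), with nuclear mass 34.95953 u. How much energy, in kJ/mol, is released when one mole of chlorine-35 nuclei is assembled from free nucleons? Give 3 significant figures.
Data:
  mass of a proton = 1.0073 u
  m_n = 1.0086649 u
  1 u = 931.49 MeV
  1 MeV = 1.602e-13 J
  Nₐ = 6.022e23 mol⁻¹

The nucleus contains 17 protons and 35 − 17 = 18 neutrons.
Total constituent mass: 17 × 1.0073 + 18 × 1.0086649 = 35.2800682 u
The mass defect is 35.2800682 − 34.95953 = 0.3205382 u.
E_B = 0.3205382 × 931.49 = 298.578 MeV
Per nucleus in joules: 298.578 MeV × 1.602e-13 J/MeV = 4.7832e-11 J
Per mole: 4.7832e-11 J × 6.022e23 mol⁻¹ = 2.8804e+13 J/mol

2.88e+10 kJ/mol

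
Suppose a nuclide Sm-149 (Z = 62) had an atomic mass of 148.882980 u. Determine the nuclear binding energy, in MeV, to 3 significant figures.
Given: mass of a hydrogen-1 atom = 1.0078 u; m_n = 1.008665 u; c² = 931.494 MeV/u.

1260 MeV

Σm = 62·m(¹H) + 87·m_n = 62.4836 + 87.753855 = 150.237455 u
The mass defect is 150.237455 − 148.882980 = 1.354475 u.
Binding energy = Δm·c² = 1.354475 × 931.494 MeV/u = 1261.69 MeV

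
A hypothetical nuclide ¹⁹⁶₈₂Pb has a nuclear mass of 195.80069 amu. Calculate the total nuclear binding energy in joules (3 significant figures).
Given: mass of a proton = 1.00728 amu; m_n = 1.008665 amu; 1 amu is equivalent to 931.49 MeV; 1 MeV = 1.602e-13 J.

2.66e-10 J

With 82 protons and 114 neutrons (A = 196):
Σm = 82·m_p + 114·m_n = 82.59696 + 114.987810 = 197.584770 amu
Δm = 197.584770 − 195.80069 = 1.784080 amu
Binding energy = Δm·c² = 1.784080 × 931.49 MeV/amu = 1661.85 MeV
In joules: 1661.85 MeV × 1.602e-13 J/MeV = 2.6623e-10 J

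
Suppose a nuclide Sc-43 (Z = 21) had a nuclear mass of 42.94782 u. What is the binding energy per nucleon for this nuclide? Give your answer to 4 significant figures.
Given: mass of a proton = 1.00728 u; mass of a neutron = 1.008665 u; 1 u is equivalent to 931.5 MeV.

8.572 MeV/nucleon

With 21 protons and 22 neutrons (A = 43):
Σm = 21·m_p + 22·m_n = 21.15288 + 22.190630 = 43.343510 u
Mass defect Δm = 43.343510 − 42.94782 = 0.395690 u
E_B = 0.395690 × 931.5 = 368.585 MeV
Dividing by A = 43 gives 8.572 MeV per nucleon.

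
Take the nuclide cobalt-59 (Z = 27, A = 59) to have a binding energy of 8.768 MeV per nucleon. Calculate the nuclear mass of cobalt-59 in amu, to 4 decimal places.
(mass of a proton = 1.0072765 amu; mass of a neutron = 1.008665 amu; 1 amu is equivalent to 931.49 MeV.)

58.9184 amu

Total binding energy = 59 × 8.768 = 517.312 MeV
Mass defect = 517.312 MeV / (931.49 MeV/amu) = 0.555360 amu
Constituent mass = 27(1.0072765) + 32(1.008665) = 59.4737455 amu
Nuclear mass = 59.4737455 − 0.555360 = 58.9183855 amu ≈ 58.9184 amu (to 4 decimal places)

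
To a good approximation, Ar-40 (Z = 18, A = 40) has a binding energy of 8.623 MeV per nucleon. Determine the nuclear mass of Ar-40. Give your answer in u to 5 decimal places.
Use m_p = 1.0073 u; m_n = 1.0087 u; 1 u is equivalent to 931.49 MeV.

Total binding energy = 40 × 8.623 = 344.920 MeV
Mass defect = 344.920 MeV / (931.49 MeV/u) = 0.3702885 u
Constituent mass = 18(1.0073) + 22(1.0087) = 40.3228 u
Nuclear mass = 40.3228 − 0.3702885 = 39.9525115 u ≈ 39.95251 u (to 5 decimal places)

39.95251 u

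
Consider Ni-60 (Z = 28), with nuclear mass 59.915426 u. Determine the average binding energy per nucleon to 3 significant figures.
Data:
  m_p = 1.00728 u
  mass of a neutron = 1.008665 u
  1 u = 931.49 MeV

Mass of separated nucleons = 28(1.00728) + 32(1.008665) = 28.20384 + 32.277280 = 60.481120 u
Mass defect Δm = 60.481120 − 59.915426 = 0.565694 u
E_B = 0.565694 × 931.49 = 526.938 MeV
BE/A = 526.938 MeV / 60 = 8.782 MeV/nucleon

8.78 MeV/nucleon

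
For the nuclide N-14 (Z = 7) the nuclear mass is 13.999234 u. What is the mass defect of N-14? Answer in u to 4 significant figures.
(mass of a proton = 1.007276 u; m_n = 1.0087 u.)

Z = 7, so N = A − Z = 14 − 7 = 7.
Σm = 7·m_p + 7·m_n = 7.050932 + 7.0609 = 14.111832 u
Δm = 14.111832 − 13.999234 = 0.112598 u

0.1126 u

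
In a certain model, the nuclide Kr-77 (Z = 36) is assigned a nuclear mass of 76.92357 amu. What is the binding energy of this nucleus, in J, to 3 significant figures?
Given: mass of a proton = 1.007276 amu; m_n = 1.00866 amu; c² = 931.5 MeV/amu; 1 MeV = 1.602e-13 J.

The nucleus contains 36 protons and 77 − 36 = 41 neutrons.
Mass of separated nucleons = 36(1.007276) + 41(1.00866) = 36.261936 + 41.35506 = 77.616996 amu
Mass defect Δm = 77.616996 − 76.92357 = 0.693426 amu
Binding energy = Δm·c² = 0.693426 × 931.5 MeV/amu = 645.926 MeV
In joules: 645.926 MeV × 1.602e-13 J/MeV = 1.0348e-10 J

1.03e-10 J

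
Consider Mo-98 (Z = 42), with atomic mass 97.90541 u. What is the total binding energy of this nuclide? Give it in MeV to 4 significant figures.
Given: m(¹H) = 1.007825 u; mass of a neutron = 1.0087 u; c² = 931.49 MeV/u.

Total constituent mass: 42 × 1.007825 + 56 × 1.0087 = 98.815850 u
Mass defect Δm = 98.815850 − 97.90541 = 0.910440 u
Converting to energy: 0.910440 u × 931.49 MeV/u = 848.066 MeV

848.1 MeV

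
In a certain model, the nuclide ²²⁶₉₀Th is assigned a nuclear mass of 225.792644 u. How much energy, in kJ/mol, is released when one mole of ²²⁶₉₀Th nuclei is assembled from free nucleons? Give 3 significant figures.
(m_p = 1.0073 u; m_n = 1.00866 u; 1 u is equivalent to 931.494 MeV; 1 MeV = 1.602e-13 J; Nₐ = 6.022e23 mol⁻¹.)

Z = 90, so N = A − Z = 226 − 90 = 136.
Mass of separated nucleons = 90(1.0073) + 136(1.00866) = 90.6570 + 137.17776 = 227.83476 u
Δm = 227.83476 − 225.792644 = 2.042116 u
E_B = 2.042116 × 931.494 = 1902.22 MeV
Per nucleus in joules: 1902.22 MeV × 1.602e-13 J/MeV = 3.0474e-10 J
Per mole: 3.0474e-10 J × 6.022e23 mol⁻¹ = 1.8351e+14 J/mol

1.84e+11 kJ/mol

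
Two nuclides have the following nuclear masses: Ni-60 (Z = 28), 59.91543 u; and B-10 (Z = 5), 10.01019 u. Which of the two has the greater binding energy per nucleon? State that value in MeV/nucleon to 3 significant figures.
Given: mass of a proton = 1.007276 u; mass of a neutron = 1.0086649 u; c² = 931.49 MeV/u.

Ni-60; 8.78 MeV/nucleon

Ni-60: Σm = 28(1.007276) + 32(1.0086649) = 60.4810048 u; Δm = 0.5655748 u; E_B = 526.827 MeV; E_B/A = 8.780 MeV
B-10: Σm = 5(1.007276) + 5(1.0086649) = 10.0797045 u; Δm = 0.0695145 u; E_B = 64.752 MeV; E_B/A = 6.475 MeV
Ni-60 has the higher binding energy per nucleon, so it is the more tightly bound nucleus.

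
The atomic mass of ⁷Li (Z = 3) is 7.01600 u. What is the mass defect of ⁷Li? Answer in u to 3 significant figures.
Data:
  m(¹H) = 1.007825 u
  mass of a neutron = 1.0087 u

Total constituent mass: 3 × 1.007825 + 4 × 1.0087 = 7.058275 u
The mass defect is 7.058275 − 7.01600 = 0.042275 u.

0.0423 u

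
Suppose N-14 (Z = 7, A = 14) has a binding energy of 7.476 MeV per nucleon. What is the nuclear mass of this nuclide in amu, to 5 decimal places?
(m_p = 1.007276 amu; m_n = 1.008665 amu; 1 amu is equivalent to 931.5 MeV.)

Total binding energy = 14 × 7.476 = 104.664 MeV
Mass defect = 104.664 MeV / (931.5 MeV/amu) = 0.1123607 amu
Constituent mass = 7(1.007276) + 7(1.008665) = 14.111587 amu
Nuclear mass = 14.111587 − 0.1123607 = 13.9992263 amu ≈ 13.99923 amu (to 5 decimal places)

13.99923 amu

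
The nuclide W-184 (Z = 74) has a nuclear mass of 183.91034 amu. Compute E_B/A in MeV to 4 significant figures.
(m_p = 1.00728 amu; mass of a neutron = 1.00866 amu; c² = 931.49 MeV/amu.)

Z = 74, so N = A − Z = 184 − 74 = 110.
Σm = 74·m_p + 110·m_n = 74.53872 + 110.95260 = 185.49132 amu
The mass defect is 185.49132 − 183.91034 = 1.58098 amu.
Converting to energy: 1.58098 amu × 931.49 MeV/amu = 1472.67 MeV
Per nucleon: 1472.67 / 184 = 8.004 MeV

8.004 MeV/nucleon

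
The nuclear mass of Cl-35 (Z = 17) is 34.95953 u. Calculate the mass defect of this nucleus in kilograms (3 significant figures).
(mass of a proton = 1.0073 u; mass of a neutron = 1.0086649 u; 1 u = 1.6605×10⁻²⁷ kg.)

5.32e-28 kg

The nucleus contains 17 protons and 35 − 17 = 18 neutrons.
Total constituent mass: 17 × 1.0073 + 18 × 1.0086649 = 35.2800682 u
Δm = 35.2800682 − 34.95953 = 0.3205382 u
In SI units: 0.3205382 u × 1.6605×10⁻²⁷ kg/u = 5.3225e-28 kg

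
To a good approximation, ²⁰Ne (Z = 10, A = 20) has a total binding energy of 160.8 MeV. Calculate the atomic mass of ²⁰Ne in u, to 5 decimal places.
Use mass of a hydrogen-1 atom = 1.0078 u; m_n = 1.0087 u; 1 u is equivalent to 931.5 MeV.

Mass defect = 160.8 MeV / (931.5 MeV/u) = 0.1726248 u
Constituent mass = 10(1.0078) + 10(1.0087) = 20.1650 u
Atomic mass = 20.1650 − 0.1726248 = 19.9923752 u ≈ 19.99238 u (to 5 decimal places)

19.99238 u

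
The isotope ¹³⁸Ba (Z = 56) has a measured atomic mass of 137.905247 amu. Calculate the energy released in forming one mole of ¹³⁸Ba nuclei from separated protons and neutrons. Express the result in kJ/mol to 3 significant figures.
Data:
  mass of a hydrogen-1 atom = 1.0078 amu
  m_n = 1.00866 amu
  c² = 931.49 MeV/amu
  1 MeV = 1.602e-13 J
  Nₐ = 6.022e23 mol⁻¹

1.12e+11 kJ/mol

With 56 protons and 82 neutrons (A = 138):
Mass of separated nucleons = 56(1.0078) + 82(1.00866) = 56.4368 + 82.71012 = 139.14692 amu
Mass defect Δm = 139.14692 − 137.905247 = 1.241673 amu
Binding energy = Δm·c² = 1.241673 × 931.49 MeV/amu = 1156.61 MeV
Per nucleus in joules: 1156.61 MeV × 1.602e-13 J/MeV = 1.8529e-10 J
Per mole: 1.8529e-10 J × 6.022e23 mol⁻¹ = 1.1158e+14 J/mol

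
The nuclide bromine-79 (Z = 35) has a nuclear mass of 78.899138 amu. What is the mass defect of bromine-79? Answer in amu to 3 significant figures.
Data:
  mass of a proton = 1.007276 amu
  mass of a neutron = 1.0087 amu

0.738 amu

With 35 protons and 44 neutrons (A = 79):
Total constituent mass: 35 × 1.007276 + 44 × 1.0087 = 79.637460 amu
The mass defect is 79.637460 − 78.899138 = 0.738322 amu.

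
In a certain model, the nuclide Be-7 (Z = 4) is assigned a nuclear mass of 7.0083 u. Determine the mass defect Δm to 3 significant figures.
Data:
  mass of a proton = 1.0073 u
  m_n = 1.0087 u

0.0470 u

With 4 protons and 3 neutrons (A = 7):
Total constituent mass: 4 × 1.0073 + 3 × 1.0087 = 7.0553 u
The mass defect is 7.0553 − 7.0083 = 0.0470 u.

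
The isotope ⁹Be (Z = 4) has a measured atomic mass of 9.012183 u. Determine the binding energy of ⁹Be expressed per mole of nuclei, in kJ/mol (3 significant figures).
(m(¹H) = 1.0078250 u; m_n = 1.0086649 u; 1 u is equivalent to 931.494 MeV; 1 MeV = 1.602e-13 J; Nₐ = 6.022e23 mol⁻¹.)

Z = 4, so N = A − Z = 9 − 4 = 5.
Total constituent mass: 4 × 1.0078250 + 5 × 1.0086649 = 9.0746245 u
Δm = 9.0746245 − 9.012183 = 0.0624415 u
Binding energy = Δm·c² = 0.0624415 × 931.494 MeV/u = 58.1639 MeV
Per nucleus in joules: 58.1639 MeV × 1.602e-13 J/MeV = 9.3179e-12 J
Per mole: 9.3179e-12 J × 6.022e23 mol⁻¹ = 5.6112e+12 J/mol

5.61e+09 kJ/mol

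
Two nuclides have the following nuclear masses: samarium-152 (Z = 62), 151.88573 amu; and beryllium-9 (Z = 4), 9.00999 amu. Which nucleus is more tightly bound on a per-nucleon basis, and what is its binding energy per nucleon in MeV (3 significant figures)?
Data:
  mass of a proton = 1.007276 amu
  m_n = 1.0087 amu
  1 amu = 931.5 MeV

samarium-152: Σm = 62(1.007276) + 90(1.0087) = 153.234112 amu; Δm = 1.348382 amu; E_B = 1256.0 MeV; E_B/A = 8.263 MeV
beryllium-9: Σm = 4(1.007276) + 5(1.0087) = 9.072604 amu; Δm = 0.062614 amu; E_B = 58.325 MeV; E_B/A = 6.481 MeV
samarium-152 has the higher binding energy per nucleon, so it is the more tightly bound nucleus.

samarium-152; 8.26 MeV/nucleon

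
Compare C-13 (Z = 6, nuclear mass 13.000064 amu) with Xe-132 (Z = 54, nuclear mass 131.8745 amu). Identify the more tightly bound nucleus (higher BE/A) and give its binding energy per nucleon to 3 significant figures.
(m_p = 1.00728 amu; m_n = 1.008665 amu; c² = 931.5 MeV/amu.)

C-13: Σm = 6(1.00728) + 7(1.008665) = 13.104335 amu; Δm = 0.104271 amu; E_B = 97.128 MeV; E_B/A = 7.471 MeV
Xe-132: Σm = 54(1.00728) + 78(1.008665) = 133.068990 amu; Δm = 1.194490 amu; E_B = 1112.67 MeV; E_B/A = 8.429 MeV
Xe-132 has the higher binding energy per nucleon, so it is the more tightly bound nucleus.

Xe-132; 8.43 MeV/nucleon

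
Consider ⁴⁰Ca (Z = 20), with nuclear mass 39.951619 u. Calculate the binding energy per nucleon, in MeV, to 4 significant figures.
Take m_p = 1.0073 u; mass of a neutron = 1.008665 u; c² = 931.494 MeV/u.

With 20 protons and 20 neutrons (A = 40):
Σm = 20·m_p + 20·m_n = 20.1460 + 20.173300 = 40.319300 u
Mass defect Δm = 40.319300 − 39.951619 = 0.367681 u
E_B = 0.367681 × 931.494 = 342.493 MeV
Per nucleon: 342.493 / 40 = 8.562 MeV

8.562 MeV/nucleon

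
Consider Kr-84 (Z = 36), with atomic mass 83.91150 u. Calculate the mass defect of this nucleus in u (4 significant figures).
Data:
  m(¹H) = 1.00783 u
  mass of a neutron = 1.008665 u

0.7863 u

The nucleus contains 36 protons and 84 − 36 = 48 neutrons.
Mass of separated nucleons = 36(1.00783) + 48(1.008665) = 36.28188 + 48.415920 = 84.697800 u
The mass defect is 84.697800 − 83.91150 = 0.786300 u.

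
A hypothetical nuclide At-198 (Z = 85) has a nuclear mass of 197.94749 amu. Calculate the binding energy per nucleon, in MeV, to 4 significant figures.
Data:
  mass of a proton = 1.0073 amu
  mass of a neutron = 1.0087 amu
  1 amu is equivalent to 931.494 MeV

Σm = 85·m_p + 113·m_n = 85.6205 + 113.9831 = 199.6036 amu
Mass defect Δm = 199.6036 − 197.94749 = 1.65611 amu
Binding energy = Δm·c² = 1.65611 × 931.494 MeV/amu = 1542.66 MeV
Dividing by A = 198 gives 7.791 MeV per nucleon.

7.791 MeV/nucleon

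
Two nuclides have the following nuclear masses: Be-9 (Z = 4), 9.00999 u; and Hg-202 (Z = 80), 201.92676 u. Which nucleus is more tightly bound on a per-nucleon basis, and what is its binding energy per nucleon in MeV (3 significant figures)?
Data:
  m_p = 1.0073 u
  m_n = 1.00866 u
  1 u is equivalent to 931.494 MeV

Be-9: Σm = 4(1.0073) + 5(1.00866) = 9.07250 u; Δm = 0.06251 u; E_B = 58.228 MeV; E_B/A = 6.470 MeV
Hg-202: Σm = 80(1.0073) + 122(1.00866) = 203.64052 u; Δm = 1.71376 u; E_B = 1596.4 MeV; E_B/A = 7.903 MeV
Hg-202 has the higher binding energy per nucleon, so it is the more tightly bound nucleus.

Hg-202; 7.90 MeV/nucleon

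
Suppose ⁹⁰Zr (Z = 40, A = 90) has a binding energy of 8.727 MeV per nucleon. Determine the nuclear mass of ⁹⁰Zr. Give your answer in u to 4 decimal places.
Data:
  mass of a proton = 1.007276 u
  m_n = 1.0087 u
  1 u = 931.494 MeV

Total binding energy = 90 × 8.727 = 785.430 MeV
Mass defect = 785.430 MeV / (931.494 MeV/u) = 0.843194 u
Constituent mass = 40(1.007276) + 50(1.0087) = 90.726040 u
Nuclear mass = 90.726040 − 0.843194 = 89.882846 u ≈ 89.8828 u (to 4 decimal places)

89.8828 u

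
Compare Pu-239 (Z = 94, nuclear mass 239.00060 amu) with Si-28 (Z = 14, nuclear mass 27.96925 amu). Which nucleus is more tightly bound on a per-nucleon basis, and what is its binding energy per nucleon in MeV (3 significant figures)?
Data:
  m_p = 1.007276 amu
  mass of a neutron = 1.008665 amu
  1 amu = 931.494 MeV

Pu-239: Σm = 94(1.007276) + 145(1.008665) = 240.940369 amu; Δm = 1.939769 amu; E_B = 1806.9 MeV; E_B/A = 7.560 MeV
Si-28: Σm = 14(1.007276) + 14(1.008665) = 28.223174 amu; Δm = 0.253924 amu; E_B = 236.529 MeV; E_B/A = 8.447 MeV
Si-28 has the higher binding energy per nucleon, so it is the more tightly bound nucleus.

Si-28; 8.45 MeV/nucleon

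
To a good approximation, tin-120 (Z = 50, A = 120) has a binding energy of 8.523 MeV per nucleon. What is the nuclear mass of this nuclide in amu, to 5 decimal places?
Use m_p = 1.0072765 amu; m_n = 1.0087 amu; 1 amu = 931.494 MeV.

119.87485 amu

Total binding energy = 120 × 8.523 = 1022.760 MeV
Mass defect = 1022.760 MeV / (931.494 MeV/amu) = 1.0979781 amu
Constituent mass = 50(1.0072765) + 70(1.0087) = 120.9728250 amu
Nuclear mass = 120.9728250 − 1.0979781 = 119.8748469 amu ≈ 119.87485 amu (to 5 decimal places)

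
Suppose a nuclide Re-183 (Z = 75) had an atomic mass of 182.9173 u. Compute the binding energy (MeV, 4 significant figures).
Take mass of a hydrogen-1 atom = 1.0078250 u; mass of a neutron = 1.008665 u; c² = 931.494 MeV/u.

1495 MeV

Total constituent mass: 75 × 1.0078250 + 108 × 1.008665 = 184.5226950 u
Δm = 184.5226950 − 182.9173 = 1.6053950 u
Converting to energy: 1.6053950 u × 931.494 MeV/u = 1495.42 MeV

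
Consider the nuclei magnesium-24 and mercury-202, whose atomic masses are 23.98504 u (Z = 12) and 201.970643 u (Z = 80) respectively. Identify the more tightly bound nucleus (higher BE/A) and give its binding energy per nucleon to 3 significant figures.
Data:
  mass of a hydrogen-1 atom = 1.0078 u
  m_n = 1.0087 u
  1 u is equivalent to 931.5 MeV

magnesium-24: Σm = 12(1.0078) + 12(1.0087) = 24.1980 u; Δm = 0.21296 u; E_B = 198.372 MeV; E_B/A = 8.266 MeV
mercury-202: Σm = 80(1.0078) + 122(1.0087) = 203.6854 u; Δm = 1.714757 u; E_B = 1597.3 MeV; E_B/A = 7.907 MeV
magnesium-24 has the higher binding energy per nucleon, so it is the more tightly bound nucleus.

magnesium-24; 8.27 MeV/nucleon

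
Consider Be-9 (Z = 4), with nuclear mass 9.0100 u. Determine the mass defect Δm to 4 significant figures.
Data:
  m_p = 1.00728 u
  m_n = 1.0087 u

0.06262 u

The nucleus contains 4 protons and 9 − 4 = 5 neutrons.
Σm = 4·m_p + 5·m_n = 4.02912 + 5.0435 = 9.07262 u
Δm = 9.07262 − 9.0100 = 0.06262 u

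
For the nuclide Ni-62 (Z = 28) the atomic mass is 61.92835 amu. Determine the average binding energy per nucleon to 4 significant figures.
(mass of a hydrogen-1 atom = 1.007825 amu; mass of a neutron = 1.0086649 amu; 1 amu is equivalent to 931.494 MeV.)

Z = 28, so N = A − Z = 62 − 28 = 34.
Total constituent mass: 28 × 1.007825 + 34 × 1.0086649 = 62.5137066 amu
The mass defect is 62.5137066 − 61.92835 = 0.5853566 amu.
Converting to energy: 0.5853566 amu × 931.494 MeV/amu = 545.256 MeV
Per nucleon: 545.256 / 62 = 8.794 MeV

8.794 MeV/nucleon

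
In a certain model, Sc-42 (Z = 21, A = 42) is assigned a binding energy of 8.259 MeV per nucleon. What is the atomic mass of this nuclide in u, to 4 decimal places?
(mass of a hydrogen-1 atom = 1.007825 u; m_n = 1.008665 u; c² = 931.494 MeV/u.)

Total binding energy = 42 × 8.259 = 346.878 MeV
Mass defect = 346.878 MeV / (931.494 MeV/u) = 0.372389 u
Constituent mass = 21(1.007825) + 21(1.008665) = 42.346290 u
Atomic mass = 42.346290 − 0.372389 = 41.973901 u ≈ 41.9739 u (to 4 decimal places)

41.9739 u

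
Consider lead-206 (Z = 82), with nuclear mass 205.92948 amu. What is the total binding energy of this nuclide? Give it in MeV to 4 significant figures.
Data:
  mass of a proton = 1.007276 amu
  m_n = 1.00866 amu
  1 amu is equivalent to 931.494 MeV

Z = 82, so N = A − Z = 206 − 82 = 124.
Mass of separated nucleons = 82(1.007276) + 124(1.00866) = 82.596632 + 125.07384 = 207.670472 amu
Δm = 207.670472 − 205.92948 = 1.740992 amu
E_B = 1.740992 × 931.494 = 1621.72 MeV

1622 MeV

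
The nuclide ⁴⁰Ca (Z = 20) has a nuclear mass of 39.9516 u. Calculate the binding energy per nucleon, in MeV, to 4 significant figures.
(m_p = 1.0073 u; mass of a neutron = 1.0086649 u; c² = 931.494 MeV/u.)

8.563 MeV/nucleon

Total constituent mass: 20 × 1.0073 + 20 × 1.0086649 = 40.3192980 u
Mass defect Δm = 40.3192980 − 39.9516 = 0.3676980 u
Converting to energy: 0.3676980 u × 931.494 MeV/u = 342.508 MeV
BE/A = 342.508 MeV / 40 = 8.563 MeV/nucleon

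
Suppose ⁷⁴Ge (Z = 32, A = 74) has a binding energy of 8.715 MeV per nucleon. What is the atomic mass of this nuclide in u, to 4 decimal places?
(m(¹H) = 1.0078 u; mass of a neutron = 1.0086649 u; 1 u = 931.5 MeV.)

Total binding energy = 74 × 8.715 = 644.910 MeV
Mass defect = 644.910 MeV / (931.5 MeV/u) = 0.692335 u
Constituent mass = 32(1.0078) + 42(1.0086649) = 74.6135258 u
Atomic mass = 74.6135258 − 0.692335 = 73.9211908 u ≈ 73.9212 u (to 4 decimal places)

73.9212 u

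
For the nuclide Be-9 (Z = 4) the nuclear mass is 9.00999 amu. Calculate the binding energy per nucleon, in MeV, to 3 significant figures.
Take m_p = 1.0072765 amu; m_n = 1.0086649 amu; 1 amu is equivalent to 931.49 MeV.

6.46 MeV/nucleon

Σm = 4·m_p + 5·m_n = 4.0291060 + 5.0433245 = 9.0724305 amu
Δm = 9.0724305 − 9.00999 = 0.0624405 amu
E_B = 0.0624405 × 931.49 = 58.1627 MeV
Dividing by A = 9 gives 6.463 MeV per nucleon.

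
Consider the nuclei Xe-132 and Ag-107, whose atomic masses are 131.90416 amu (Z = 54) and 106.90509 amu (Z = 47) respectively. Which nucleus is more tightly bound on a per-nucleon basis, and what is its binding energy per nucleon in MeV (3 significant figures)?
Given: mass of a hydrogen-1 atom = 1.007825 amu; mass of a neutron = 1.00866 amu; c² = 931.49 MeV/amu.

Xe-132: Σm = 54(1.007825) + 78(1.00866) = 133.098030 amu; Δm = 1.193870 amu; E_B = 1112.08 MeV; E_B/A = 8.4248 MeV
Ag-107: Σm = 47(1.007825) + 60(1.00866) = 107.887375 amu; Δm = 0.982285 amu; E_B = 914.99 MeV; E_B/A = 8.551 MeV
Ag-107 has the higher binding energy per nucleon, so it is the more tightly bound nucleus.

Ag-107; 8.55 MeV/nucleon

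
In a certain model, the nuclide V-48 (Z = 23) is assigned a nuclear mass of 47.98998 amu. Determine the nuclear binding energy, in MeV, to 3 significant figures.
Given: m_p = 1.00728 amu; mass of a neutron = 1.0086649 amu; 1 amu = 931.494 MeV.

Total constituent mass: 23 × 1.00728 + 25 × 1.0086649 = 48.3840625 amu
The mass defect is 48.3840625 − 47.98998 = 0.3940825 amu.
Converting to energy: 0.3940825 amu × 931.494 MeV/amu = 367.085 MeV

367 MeV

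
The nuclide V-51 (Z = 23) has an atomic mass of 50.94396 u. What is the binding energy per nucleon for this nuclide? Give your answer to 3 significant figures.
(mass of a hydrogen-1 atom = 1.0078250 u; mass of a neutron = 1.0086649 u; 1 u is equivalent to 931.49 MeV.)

8.74 MeV/nucleon

Σm = 23·m(¹H) + 28·m_n = 23.1799750 + 28.2426172 = 51.4225922 u
The mass defect is 51.4225922 − 50.94396 = 0.4786322 u.
E_B = 0.4786322 × 931.49 = 445.841 MeV
BE/A = 445.841 MeV / 51 = 8.742 MeV/nucleon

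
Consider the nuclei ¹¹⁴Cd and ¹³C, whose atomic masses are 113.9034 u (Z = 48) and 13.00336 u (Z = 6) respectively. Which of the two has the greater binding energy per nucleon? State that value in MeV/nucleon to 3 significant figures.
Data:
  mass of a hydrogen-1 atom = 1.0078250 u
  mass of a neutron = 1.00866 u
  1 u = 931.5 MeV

¹¹⁴Cd; 8.53 MeV/nucleon

¹¹⁴Cd: Σm = 48(1.0078250) + 66(1.00866) = 114.9471600 u; Δm = 1.0437600 u; E_B = 972.26 MeV; E_B/A = 8.529 MeV
¹³C: Σm = 6(1.0078250) + 7(1.00866) = 13.1075700 u; Δm = 0.1042100 u; E_B = 97.072 MeV; E_B/A = 7.467 MeV
¹¹⁴Cd has the higher binding energy per nucleon, so it is the more tightly bound nucleus.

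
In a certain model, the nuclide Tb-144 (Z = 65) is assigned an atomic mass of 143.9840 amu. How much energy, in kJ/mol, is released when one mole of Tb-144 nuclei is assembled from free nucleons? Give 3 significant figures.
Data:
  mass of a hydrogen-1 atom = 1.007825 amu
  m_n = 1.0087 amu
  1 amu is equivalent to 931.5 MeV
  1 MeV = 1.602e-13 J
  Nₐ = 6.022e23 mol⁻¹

1.09e+11 kJ/mol

Mass of separated nucleons = 65(1.007825) + 79(1.0087) = 65.508625 + 79.6873 = 145.195925 amu
Mass defect Δm = 145.195925 − 143.9840 = 1.211925 amu
Converting to energy: 1.211925 amu × 931.5 MeV/amu = 1128.91 MeV
Per nucleus in joules: 1128.91 MeV × 1.602e-13 J/MeV = 1.8085e-10 J
Per mole: 1.8085e-10 J × 6.022e23 mol⁻¹ = 1.0891e+14 J/mol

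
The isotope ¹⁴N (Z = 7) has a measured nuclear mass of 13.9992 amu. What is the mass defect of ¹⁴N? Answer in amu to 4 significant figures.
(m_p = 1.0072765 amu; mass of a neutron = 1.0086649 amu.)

0.1124 amu

The nucleus contains 7 protons and 14 − 7 = 7 neutrons.
Σm = 7·m_p + 7·m_n = 7.0509355 + 7.0606543 = 14.1115898 amu
Mass defect Δm = 14.1115898 − 13.9992 = 0.1123898 amu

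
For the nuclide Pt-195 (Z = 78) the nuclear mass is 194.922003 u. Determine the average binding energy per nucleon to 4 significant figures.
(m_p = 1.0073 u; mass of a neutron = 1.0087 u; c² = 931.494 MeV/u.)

7.955 MeV/nucleon

The nucleus contains 78 protons and 195 − 78 = 117 neutrons.
Total constituent mass: 78 × 1.0073 + 117 × 1.0087 = 196.5873 u
Δm = 196.5873 − 194.922003 = 1.665297 u
E_B = 1.665297 × 931.494 = 1551.21 MeV
BE/A = 1551.21 MeV / 195 = 7.955 MeV/nucleon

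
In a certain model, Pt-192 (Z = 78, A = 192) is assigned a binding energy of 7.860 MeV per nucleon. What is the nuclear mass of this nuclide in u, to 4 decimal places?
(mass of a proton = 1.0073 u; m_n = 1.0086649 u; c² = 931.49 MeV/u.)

191.9371 u

Total binding energy = 192 × 7.860 = 1509.120 MeV
Mass defect = 1509.120 MeV / (931.49 MeV/u) = 1.620114 u
Constituent mass = 78(1.0073) + 114(1.0086649) = 193.5571986 u
Nuclear mass = 193.5571986 − 1.620114 = 191.9370846 u ≈ 191.9371 u (to 4 decimal places)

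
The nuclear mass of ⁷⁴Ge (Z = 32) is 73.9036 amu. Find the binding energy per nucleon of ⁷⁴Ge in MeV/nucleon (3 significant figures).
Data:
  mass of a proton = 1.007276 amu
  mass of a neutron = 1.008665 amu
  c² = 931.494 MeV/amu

Mass of separated nucleons = 32(1.007276) + 42(1.008665) = 32.232832 + 42.363930 = 74.596762 amu
The mass defect is 74.596762 − 73.9036 = 0.693162 amu.
E_B = 0.693162 × 931.494 = 645.676 MeV
Dividing by A = 74 gives 8.725 MeV per nucleon.

8.73 MeV/nucleon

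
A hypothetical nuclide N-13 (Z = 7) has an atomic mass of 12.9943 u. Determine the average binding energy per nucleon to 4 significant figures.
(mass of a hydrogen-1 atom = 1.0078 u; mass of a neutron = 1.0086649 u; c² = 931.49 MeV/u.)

Total constituent mass: 7 × 1.0078 + 6 × 1.0086649 = 13.1065894 u
The mass defect is 13.1065894 − 12.9943 = 0.1122894 u.
Converting to energy: 0.1122894 u × 931.49 MeV/u = 104.596 MeV
Per nucleon: 104.596 / 13 = 8.046 MeV

8.046 MeV/nucleon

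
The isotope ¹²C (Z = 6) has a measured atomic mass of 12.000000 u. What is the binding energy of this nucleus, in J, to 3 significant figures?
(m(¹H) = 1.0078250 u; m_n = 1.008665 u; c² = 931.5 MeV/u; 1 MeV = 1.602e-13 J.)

1.48e-11 J

Total constituent mass: 6 × 1.0078250 + 6 × 1.008665 = 12.0989400 u
Δm = 12.0989400 − 12.000000 = 0.0989400 u
E_B = 0.0989400 × 931.5 = 92.1626 MeV
In joules: 92.1626 MeV × 1.602e-13 J/MeV = 1.4764e-11 J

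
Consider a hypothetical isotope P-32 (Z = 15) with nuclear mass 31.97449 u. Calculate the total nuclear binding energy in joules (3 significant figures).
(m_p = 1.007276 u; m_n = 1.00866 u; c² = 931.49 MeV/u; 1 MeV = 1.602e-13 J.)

4.21e-11 J

Σm = 15·m_p + 17·m_n = 15.109140 + 17.14722 = 32.256360 u
The mass defect is 32.256360 − 31.97449 = 0.281870 u.
Converting to energy: 0.281870 u × 931.49 MeV/u = 262.559 MeV
In joules: 262.559 MeV × 1.602e-13 J/MeV = 4.2062e-11 J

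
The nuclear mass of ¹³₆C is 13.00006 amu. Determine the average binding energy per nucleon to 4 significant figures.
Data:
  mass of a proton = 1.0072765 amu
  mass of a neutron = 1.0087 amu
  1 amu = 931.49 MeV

7.488 MeV/nucleon

Total constituent mass: 6 × 1.0072765 + 7 × 1.0087 = 13.1045590 amu
Δm = 13.1045590 − 13.00006 = 0.1044990 amu
E_B = 0.1044990 × 931.49 = 97.3398 MeV
Per nucleon: 97.3398 / 13 = 7.488 MeV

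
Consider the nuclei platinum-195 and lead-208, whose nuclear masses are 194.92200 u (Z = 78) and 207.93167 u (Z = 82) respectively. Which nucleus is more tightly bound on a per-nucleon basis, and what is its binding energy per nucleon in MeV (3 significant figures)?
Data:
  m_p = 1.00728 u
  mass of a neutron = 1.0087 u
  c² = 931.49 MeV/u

platinum-195; 7.95 MeV/nucleon

platinum-195: Σm = 78(1.00728) + 117(1.0087) = 196.58574 u; Δm = 1.66374 u; E_B = 1549.76 MeV; E_B/A = 7.947 MeV
lead-208: Σm = 82(1.00728) + 126(1.0087) = 209.69316 u; Δm = 1.76149 u; E_B = 1640.81 MeV; E_B/A = 7.889 MeV
platinum-195 has the higher binding energy per nucleon, so it is the more tightly bound nucleus.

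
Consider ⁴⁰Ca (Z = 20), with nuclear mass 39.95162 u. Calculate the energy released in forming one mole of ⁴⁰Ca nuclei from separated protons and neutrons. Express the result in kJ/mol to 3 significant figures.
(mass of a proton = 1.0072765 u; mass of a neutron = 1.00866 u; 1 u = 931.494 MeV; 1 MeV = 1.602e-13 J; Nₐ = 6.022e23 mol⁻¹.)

Z = 20, so N = A − Z = 40 − 20 = 20.
Total constituent mass: 20 × 1.0072765 + 20 × 1.00866 = 40.3187300 u
The mass defect is 40.3187300 − 39.95162 = 0.3671100 u.
Converting to energy: 0.3671100 u × 931.494 MeV/u = 341.961 MeV
Per nucleus in joules: 341.961 MeV × 1.602e-13 J/MeV = 5.4782e-11 J
Per mole: 5.4782e-11 J × 6.022e23 mol⁻¹ = 3.2990e+13 J/mol

3.30e+10 kJ/mol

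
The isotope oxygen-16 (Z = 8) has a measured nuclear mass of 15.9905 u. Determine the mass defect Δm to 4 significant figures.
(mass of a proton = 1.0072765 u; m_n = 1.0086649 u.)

Mass of separated nucleons = 8(1.0072765) + 8(1.0086649) = 8.0582120 + 8.0693192 = 16.1275312 u
Mass defect Δm = 16.1275312 − 15.9905 = 0.1370312 u

0.1370 u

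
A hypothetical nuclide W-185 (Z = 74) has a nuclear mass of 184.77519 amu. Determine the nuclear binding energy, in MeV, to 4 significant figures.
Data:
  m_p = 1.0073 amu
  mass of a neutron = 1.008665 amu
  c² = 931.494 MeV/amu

Z = 74, so N = A − Z = 185 − 74 = 111.
Total constituent mass: 74 × 1.0073 + 111 × 1.008665 = 186.502015 amu
The mass defect is 186.502015 − 184.77519 = 1.726825 amu.
Binding energy = Δm·c² = 1.726825 × 931.494 MeV/amu = 1608.53 MeV

1609 MeV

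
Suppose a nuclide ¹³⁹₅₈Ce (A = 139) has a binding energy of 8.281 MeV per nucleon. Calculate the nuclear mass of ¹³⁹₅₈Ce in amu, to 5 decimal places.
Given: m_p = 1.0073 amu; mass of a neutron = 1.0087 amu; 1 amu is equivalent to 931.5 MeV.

138.89240 amu

Total binding energy = 139 × 8.281 = 1151.059 MeV
Mass defect = 1151.059 MeV / (931.5 MeV/amu) = 1.2357048 amu
Constituent mass = 58(1.0073) + 81(1.0087) = 140.1281 amu
Nuclear mass = 140.1281 − 1.2357048 = 138.8923952 amu ≈ 138.89240 amu (to 5 decimal places)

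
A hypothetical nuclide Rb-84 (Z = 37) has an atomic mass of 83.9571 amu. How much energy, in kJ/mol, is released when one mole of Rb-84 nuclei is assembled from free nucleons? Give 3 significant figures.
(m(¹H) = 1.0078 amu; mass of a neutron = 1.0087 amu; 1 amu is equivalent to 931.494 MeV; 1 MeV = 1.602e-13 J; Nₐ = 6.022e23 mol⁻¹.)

Z = 37, so N = A − Z = 84 − 37 = 47.
Mass of separated nucleons = 37(1.0078) + 47(1.0087) = 37.2886 + 47.4089 = 84.6975 amu
Δm = 84.6975 − 83.9571 = 0.7404 amu
Converting to energy: 0.7404 amu × 931.494 MeV/amu = 689.678 MeV
Per nucleus in joules: 689.678 MeV × 1.602e-13 J/MeV = 1.1049e-10 J
Per mole: 1.1049e-10 J × 6.022e23 mol⁻¹ = 6.6537e+13 J/mol

6.65e+10 kJ/mol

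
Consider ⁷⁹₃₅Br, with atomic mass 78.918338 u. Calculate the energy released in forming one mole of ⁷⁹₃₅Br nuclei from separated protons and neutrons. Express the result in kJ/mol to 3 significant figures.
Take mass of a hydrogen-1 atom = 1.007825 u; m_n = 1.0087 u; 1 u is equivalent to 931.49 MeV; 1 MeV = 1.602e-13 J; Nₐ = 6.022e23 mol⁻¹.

6.63e+10 kJ/mol

Mass of separated nucleons = 35(1.007825) + 44(1.0087) = 35.273875 + 44.3828 = 79.656675 u
Δm = 79.656675 − 78.918338 = 0.738337 u
Binding energy = Δm·c² = 0.738337 × 931.49 MeV/u = 687.754 MeV
Per nucleus in joules: 687.754 MeV × 1.602e-13 J/MeV = 1.10178e-10 J
Per mole: 1.10178e-10 J × 6.022e23 mol⁻¹ = 6.6349e+13 J/mol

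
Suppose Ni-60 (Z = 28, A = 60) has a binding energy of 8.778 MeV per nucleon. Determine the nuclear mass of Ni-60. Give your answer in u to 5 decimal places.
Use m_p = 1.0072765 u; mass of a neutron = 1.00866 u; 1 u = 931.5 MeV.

59.91545 u

Total binding energy = 60 × 8.778 = 526.680 MeV
Mass defect = 526.680 MeV / (931.5 MeV/u) = 0.5654106 u
Constituent mass = 28(1.0072765) + 32(1.00866) = 60.4808620 u
Nuclear mass = 60.4808620 − 0.5654106 = 59.9154514 u ≈ 59.91545 u (to 5 decimal places)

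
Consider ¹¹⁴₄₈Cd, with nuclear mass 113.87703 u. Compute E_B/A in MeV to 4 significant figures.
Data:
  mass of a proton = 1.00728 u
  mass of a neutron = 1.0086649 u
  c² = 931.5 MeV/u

The nucleus contains 48 protons and 114 − 48 = 66 neutrons.
Mass of separated nucleons = 48(1.00728) + 66(1.0086649) = 48.34944 + 66.5718834 = 114.9213234 u
The mass defect is 114.9213234 − 113.87703 = 1.0442934 u.
Binding energy = Δm·c² = 1.0442934 × 931.5 MeV/u = 972.759 MeV
Per nucleon: 972.759 / 114 = 8.533 MeV

8.533 MeV/nucleon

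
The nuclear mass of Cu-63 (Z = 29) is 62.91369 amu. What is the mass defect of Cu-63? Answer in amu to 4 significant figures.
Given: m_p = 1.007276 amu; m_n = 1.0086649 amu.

0.5919 amu

With 29 protons and 34 neutrons (A = 63):
Total constituent mass: 29 × 1.007276 + 34 × 1.0086649 = 63.5056106 amu
Mass defect Δm = 63.5056106 − 62.91369 = 0.5919206 amu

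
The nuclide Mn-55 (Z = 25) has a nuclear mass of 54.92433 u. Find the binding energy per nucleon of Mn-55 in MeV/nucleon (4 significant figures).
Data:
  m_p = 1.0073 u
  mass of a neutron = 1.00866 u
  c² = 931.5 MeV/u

Z = 25, so N = A − Z = 55 − 25 = 30.
Mass of separated nucleons = 25(1.0073) + 30(1.00866) = 25.1825 + 30.25980 = 55.44230 u
Mass defect Δm = 55.44230 − 54.92433 = 0.51797 u
E_B = 0.51797 × 931.5 = 482.489 MeV
BE/A = 482.489 MeV / 55 = 8.773 MeV/nucleon

8.773 MeV/nucleon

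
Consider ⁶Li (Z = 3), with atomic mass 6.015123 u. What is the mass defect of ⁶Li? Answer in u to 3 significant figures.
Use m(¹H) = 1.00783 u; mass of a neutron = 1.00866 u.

0.0343 u

Z = 3, so N = A − Z = 6 − 3 = 3.
Total constituent mass: 3 × 1.00783 + 3 × 1.00866 = 6.04947 u
Mass defect Δm = 6.04947 − 6.015123 = 0.034347 u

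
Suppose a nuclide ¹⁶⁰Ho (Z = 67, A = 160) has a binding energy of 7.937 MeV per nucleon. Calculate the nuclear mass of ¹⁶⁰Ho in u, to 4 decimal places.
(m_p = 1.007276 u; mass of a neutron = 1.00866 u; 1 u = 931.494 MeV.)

Total binding energy = 160 × 7.937 = 1269.920 MeV
Mass defect = 1269.920 MeV / (931.494 MeV/u) = 1.363315 u
Constituent mass = 67(1.007276) + 93(1.00866) = 161.292872 u
Nuclear mass = 161.292872 − 1.363315 = 159.929557 u ≈ 159.9296 u (to 4 decimal places)

159.9296 u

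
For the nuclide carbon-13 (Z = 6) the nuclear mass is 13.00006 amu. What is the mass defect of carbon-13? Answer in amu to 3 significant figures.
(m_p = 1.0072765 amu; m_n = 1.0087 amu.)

0.104 amu

With 6 protons and 7 neutrons (A = 13):
Total constituent mass: 6 × 1.0072765 + 7 × 1.0087 = 13.1045590 amu
Mass defect Δm = 13.1045590 − 13.00006 = 0.1044990 amu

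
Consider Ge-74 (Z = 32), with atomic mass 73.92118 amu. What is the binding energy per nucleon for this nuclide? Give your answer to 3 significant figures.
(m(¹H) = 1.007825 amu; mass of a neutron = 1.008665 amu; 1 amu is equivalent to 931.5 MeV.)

Σm = 32·m(¹H) + 42·m_n = 32.250400 + 42.363930 = 74.614330 amu
The mass defect is 74.614330 − 73.92118 = 0.693150 amu.
E_B = 0.693150 × 931.5 = 645.669 MeV
Dividing by A = 74 gives 8.725 MeV per nucleon.

8.73 MeV/nucleon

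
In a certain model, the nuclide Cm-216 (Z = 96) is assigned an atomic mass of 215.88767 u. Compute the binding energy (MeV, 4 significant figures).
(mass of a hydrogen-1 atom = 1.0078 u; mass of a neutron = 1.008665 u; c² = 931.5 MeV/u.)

Σm = 96·m(¹H) + 120·m_n = 96.7488 + 121.039800 = 217.788600 u
The mass defect is 217.788600 − 215.88767 = 1.900930 u.
Converting to energy: 1.900930 u × 931.5 MeV/u = 1770.72 MeV

1771 MeV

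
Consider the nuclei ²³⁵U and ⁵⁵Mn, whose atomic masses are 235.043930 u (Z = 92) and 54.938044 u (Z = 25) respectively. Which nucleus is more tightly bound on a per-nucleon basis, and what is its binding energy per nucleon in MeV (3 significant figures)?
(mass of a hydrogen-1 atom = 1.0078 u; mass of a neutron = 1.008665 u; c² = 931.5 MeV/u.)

²³⁵U: Σm = 92(1.0078) + 143(1.008665) = 236.956695 u; Δm = 1.912765 u; E_B = 1781.7 MeV; E_B/A = 7.582 MeV
⁵⁵Mn: Σm = 25(1.0078) + 30(1.008665) = 55.454950 u; Δm = 0.516906 u; E_B = 481.50 MeV; E_B/A = 8.7545 MeV
⁵⁵Mn has the higher binding energy per nucleon, so it is the more tightly bound nucleus.

⁵⁵Mn; 8.75 MeV/nucleon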